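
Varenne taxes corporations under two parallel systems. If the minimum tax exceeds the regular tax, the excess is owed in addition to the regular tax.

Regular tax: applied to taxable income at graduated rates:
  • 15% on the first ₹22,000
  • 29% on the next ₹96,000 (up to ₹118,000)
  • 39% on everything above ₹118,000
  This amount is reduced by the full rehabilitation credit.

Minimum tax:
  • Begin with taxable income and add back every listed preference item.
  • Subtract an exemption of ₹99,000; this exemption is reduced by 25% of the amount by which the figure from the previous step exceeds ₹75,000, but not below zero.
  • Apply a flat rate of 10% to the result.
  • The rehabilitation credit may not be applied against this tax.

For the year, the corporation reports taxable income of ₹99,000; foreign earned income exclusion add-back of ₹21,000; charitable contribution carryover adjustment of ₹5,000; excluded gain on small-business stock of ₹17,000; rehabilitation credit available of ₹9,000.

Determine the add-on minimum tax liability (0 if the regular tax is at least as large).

Minimum tax:
  Adjusted income: ₹99,000 + ₹21,000 + ₹5,000 + ₹17,000 = ₹142,000
  Exemption: ₹99,000 − 25% × (₹142,000 − ₹75,000) = ₹99,000 − ₹16,750 = ₹82,250
  Base: ₹142,000 − ₹82,250 = ₹59,750
  ₹59,750 × 10% = ₹5,975

Regular tax:
  ₹22,000 × 15% = ₹3,300
  ₹77,000 × 29% = ₹22,330
  → ₹25,630
  Less rehabilitation credit ₹9,000 → ₹16,630

₹5,975 ≤ ₹16,630, so no add-on is due.

₹0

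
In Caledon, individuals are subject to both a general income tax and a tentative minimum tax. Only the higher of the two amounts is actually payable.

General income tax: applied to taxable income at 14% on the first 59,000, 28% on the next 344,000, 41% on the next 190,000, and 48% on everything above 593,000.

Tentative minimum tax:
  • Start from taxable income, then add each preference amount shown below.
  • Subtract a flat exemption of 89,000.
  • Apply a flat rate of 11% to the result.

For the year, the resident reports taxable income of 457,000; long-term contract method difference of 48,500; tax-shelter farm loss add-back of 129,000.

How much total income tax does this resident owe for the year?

126,720

General income tax:
  59,000 × 14% = 8,260
  344,000 × 28% = 96,320
  54,000 × 41% = 22,140
  → 126,720

Tentative minimum tax:
  Adjusted income: 457,000 + 48,500 + 129,000 = 634,500
  Less exemption 89,000 → base 545,500
  545,500 × 11% = 60,005

126,720 > 60,005, so the general income tax governs.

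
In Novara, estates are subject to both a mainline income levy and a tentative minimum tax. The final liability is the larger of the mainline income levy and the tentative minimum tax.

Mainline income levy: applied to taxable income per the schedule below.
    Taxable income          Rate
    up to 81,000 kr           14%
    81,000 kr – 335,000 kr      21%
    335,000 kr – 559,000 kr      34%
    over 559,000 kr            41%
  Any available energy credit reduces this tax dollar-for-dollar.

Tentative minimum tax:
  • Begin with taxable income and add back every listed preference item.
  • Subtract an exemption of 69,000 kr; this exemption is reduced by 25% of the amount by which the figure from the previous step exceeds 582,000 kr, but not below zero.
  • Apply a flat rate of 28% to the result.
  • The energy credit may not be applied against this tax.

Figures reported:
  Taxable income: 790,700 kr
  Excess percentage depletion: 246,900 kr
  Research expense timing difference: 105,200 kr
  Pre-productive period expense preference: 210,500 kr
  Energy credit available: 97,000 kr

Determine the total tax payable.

Tentative minimum tax:
  Adjusted income: 790,700 kr + 246,900 kr + 105,200 kr + 210,500 kr = 1,353,300 kr
  Exemption: 25% × (1,353,300 kr − 582,000 kr) = 192,825 kr ≥ 69,000 kr, so the exemption is fully phased out
  Base: 1,353,300 kr − 0 kr = 1,353,300 kr
  1,353,300 kr × 28% = 378,924 kr

Mainline income levy:
  81,000 kr × 14% = 11,340 kr
  254,000 kr × 21% = 53,340 kr
  224,000 kr × 34% = 76,160 kr
  231,700 kr × 41% = 94,997 kr
  → 235,837 kr
  Less energy credit 97,000 kr → 138,837 kr

378,924 kr > 138,837 kr, so the tentative minimum tax is the binding amount.

378,924 kr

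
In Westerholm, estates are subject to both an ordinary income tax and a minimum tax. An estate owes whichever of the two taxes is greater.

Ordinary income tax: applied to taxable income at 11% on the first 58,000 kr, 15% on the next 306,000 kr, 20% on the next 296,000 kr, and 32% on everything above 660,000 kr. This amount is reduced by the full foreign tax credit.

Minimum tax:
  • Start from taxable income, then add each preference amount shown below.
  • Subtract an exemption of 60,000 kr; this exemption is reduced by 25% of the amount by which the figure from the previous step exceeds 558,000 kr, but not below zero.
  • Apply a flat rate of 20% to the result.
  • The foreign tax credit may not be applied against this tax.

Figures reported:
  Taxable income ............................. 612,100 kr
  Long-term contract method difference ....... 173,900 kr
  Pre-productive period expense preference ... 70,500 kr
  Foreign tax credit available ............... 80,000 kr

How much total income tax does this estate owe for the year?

Ordinary income tax:
  58,000 kr × 11% = 6,380 kr
  306,000 kr × 15% = 45,900 kr
  248,100 kr × 20% = 49,620 kr
  → 101,900 kr
  Less foreign tax credit 80,000 kr → 21,900 kr

Minimum tax:
  Adjusted income: 612,100 kr + 173,900 kr + 70,500 kr = 856,500 kr
  Exemption: 25% × (856,500 kr − 558,000 kr) = 74,625 kr ≥ 60,000 kr, so the exemption is fully phased out
  Base: 856,500 kr − 0 kr = 856,500 kr
  856,500 kr × 20% = 171,300 kr

171,300 kr > 21,900 kr, so the minimum tax is the binding amount.

171,300 kr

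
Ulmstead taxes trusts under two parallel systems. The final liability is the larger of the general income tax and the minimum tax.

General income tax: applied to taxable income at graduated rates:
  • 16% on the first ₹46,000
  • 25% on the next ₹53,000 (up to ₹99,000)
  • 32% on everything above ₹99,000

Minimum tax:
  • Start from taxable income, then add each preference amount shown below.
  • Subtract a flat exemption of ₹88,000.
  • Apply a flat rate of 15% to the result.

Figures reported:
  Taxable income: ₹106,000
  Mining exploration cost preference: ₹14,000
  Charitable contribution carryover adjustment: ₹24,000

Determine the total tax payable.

Minimum tax:
  Adjusted income: ₹106,000 + ₹14,000 + ₹24,000 = ₹144,000
  Less exemption ₹88,000 → base ₹56,000
  ₹56,000 × 15% = ₹8,400

General income tax:
  ₹46,000 × 16% = ₹7,360
  ₹53,000 × 25% = ₹13,250
  ₹7,000 × 32% = ₹2,240
  → ₹22,850

₹22,850 > ₹8,400, so the general income tax governs.

₹22,850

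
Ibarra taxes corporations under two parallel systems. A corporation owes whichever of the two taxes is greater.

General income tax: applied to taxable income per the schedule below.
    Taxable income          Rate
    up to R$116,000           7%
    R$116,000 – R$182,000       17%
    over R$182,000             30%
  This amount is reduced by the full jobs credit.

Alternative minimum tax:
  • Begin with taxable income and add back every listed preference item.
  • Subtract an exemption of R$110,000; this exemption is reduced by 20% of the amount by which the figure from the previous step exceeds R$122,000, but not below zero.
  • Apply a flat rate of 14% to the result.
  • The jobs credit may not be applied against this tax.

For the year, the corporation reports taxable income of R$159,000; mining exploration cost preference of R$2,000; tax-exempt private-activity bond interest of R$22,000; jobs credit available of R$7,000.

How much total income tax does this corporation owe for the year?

R$11,928

Alternative minimum tax:
  Adjusted income: R$159,000 + R$2,000 + R$22,000 = R$183,000
  Exemption: R$110,000 − 20% × (R$183,000 − R$122,000) = R$110,000 − R$12,200 = R$97,800
  Base: R$183,000 − R$97,800 = R$85,200
  R$85,200 × 14% = R$11,928

General income tax:
  R$116,000 × 7% = R$8,120
  R$43,000 × 17% = R$7,310
  → R$15,430
  Less jobs credit R$7,000 → R$8,430

R$11,928 > R$8,430, so the alternative minimum tax is the binding amount.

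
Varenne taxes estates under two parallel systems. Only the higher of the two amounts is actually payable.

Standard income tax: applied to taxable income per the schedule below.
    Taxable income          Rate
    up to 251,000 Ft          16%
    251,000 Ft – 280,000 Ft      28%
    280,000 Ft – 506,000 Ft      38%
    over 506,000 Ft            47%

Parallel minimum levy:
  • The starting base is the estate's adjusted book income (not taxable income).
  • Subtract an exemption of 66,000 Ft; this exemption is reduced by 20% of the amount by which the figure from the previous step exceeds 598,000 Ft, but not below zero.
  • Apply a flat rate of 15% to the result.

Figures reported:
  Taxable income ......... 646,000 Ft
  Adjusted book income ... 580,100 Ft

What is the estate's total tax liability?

199,960 Ft

Standard income tax:
  251,000 Ft × 16% = 40,160 Ft
  29,000 Ft × 28% = 8,120 Ft
  226,000 Ft × 38% = 85,880 Ft
  140,000 Ft × 47% = 65,800 Ft
  → 199,960 Ft

Parallel minimum levy:
  Base (adjusted book income): 580,100 Ft
  Exemption: 580,100 Ft ≤ 598,000 Ft, so full 66,000 Ft applies
  Base: 580,100 Ft − 66,000 Ft = 514,100 Ft
  514,100 Ft × 15% = 77,115 Ft

199,960 Ft > 77,115 Ft, so the standard income tax governs.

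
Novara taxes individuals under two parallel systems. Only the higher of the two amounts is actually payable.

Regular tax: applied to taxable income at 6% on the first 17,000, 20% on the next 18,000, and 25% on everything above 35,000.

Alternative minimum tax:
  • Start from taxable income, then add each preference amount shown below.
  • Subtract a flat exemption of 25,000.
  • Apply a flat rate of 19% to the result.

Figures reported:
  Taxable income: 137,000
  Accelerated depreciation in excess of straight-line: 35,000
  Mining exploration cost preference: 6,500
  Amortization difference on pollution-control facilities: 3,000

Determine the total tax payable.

Alternative minimum tax:
  Adjusted income: 137,000 + 35,000 + 6,500 + 3,000 = 181,500
  Less exemption 25,000 → base 156,500
  156,500 × 19% = 29,735

Regular tax:
  17,000 × 6% = 1,020
  18,000 × 20% = 3,600
  102,000 × 25% = 25,500
  → 30,120

30,120 > 29,735, so the regular tax governs.

30,120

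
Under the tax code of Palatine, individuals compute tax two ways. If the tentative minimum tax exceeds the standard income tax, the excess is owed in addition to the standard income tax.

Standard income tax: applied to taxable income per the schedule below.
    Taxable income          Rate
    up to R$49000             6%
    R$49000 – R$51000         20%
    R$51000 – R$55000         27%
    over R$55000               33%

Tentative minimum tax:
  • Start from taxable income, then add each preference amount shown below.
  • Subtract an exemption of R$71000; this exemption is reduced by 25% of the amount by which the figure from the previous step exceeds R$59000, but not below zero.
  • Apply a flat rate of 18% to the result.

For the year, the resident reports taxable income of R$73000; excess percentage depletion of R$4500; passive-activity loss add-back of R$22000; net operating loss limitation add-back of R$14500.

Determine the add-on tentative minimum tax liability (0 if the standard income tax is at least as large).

Tentative minimum tax:
  Adjusted income: R$73000 + R$4500 + R$22000 + R$14500 = R$114000
  Exemption: R$71000 − 25% × (R$114000 − R$59000) = R$71000 − R$13750 = R$57250
  Base: R$114000 − R$57250 = R$56750
  R$56750 × 18% = R$10215

Standard income tax:
  R$49000 × 6% = R$2940
  R$2000 × 20% = R$400
  R$4000 × 27% = R$1080
  R$18000 × 33% = R$5940
  → R$10360

R$10215 ≤ R$10360, so no add-on is due.

R$0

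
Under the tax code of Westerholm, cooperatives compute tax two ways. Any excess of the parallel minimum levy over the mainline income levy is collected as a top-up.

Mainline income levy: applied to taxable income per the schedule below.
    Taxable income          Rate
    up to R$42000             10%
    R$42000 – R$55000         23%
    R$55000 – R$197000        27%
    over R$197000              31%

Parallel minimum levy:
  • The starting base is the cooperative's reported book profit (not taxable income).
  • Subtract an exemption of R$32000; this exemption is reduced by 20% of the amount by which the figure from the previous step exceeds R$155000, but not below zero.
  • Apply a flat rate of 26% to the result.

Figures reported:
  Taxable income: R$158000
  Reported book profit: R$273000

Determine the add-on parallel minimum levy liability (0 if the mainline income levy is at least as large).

Mainline income levy:
  R$42000 × 10% = R$4200
  R$13000 × 23% = R$2990
  R$103000 × 27% = R$27810
  → R$35000

Parallel minimum levy:
  Base (reported book profit): R$273000
  Exemption: R$32000 − 20% × (R$273000 − R$155000) = R$32000 − R$23600 = R$8400
  Base: R$273000 − R$8400 = R$264600
  R$264600 × 26% = R$68796

Excess of parallel minimum levy over mainline income levy: R$68796 − R$35000 = R$33796.

R$33796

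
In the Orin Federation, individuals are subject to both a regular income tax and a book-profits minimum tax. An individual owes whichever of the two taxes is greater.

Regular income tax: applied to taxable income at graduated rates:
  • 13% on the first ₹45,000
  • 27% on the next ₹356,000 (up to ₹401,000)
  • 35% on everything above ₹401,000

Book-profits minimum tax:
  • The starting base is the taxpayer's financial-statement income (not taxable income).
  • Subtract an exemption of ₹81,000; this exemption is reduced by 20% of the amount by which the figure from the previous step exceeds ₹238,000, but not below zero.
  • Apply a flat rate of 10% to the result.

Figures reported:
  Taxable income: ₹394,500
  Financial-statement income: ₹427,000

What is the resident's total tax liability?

Book-profits minimum tax:
  Base (financial-statement income): ₹427,000
  Exemption: ₹81,000 − 20% × (₹427,000 − ₹238,000) = ₹81,000 − ₹37,800 = ₹43,200
  Base: ₹427,000 − ₹43,200 = ₹383,800
  ₹383,800 × 10% = ₹38,380

Regular income tax:
  ₹45,000 × 13% = ₹5,850
  ₹349,500 × 27% = ₹94,365
  → ₹100,215

₹100,215 > ₹38,380, so the regular income tax governs.

₹100,215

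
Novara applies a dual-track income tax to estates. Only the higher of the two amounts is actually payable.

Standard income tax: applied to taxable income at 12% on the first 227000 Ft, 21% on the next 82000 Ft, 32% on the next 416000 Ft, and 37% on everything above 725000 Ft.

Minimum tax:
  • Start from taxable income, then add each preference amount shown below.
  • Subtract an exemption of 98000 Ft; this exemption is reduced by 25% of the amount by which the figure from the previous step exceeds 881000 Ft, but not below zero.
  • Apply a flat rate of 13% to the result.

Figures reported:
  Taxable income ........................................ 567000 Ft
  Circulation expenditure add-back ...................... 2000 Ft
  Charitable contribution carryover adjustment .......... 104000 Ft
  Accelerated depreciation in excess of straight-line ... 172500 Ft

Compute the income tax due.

Standard income tax:
  227000 Ft × 12% = 27240 Ft
  82000 Ft × 21% = 17220 Ft
  258000 Ft × 32% = 82560 Ft
  → 127020 Ft

Minimum tax:
  Adjusted income: 567000 Ft + 2000 Ft + 104000 Ft + 172500 Ft = 845500 Ft
  Exemption: 845500 Ft ≤ 881000 Ft, so full 98000 Ft applies
  Base: 845500 Ft − 98000 Ft = 747500 Ft
  747500 Ft × 13% = 97175 Ft

127020 Ft > 97175 Ft, so the standard income tax governs.

127020 Ft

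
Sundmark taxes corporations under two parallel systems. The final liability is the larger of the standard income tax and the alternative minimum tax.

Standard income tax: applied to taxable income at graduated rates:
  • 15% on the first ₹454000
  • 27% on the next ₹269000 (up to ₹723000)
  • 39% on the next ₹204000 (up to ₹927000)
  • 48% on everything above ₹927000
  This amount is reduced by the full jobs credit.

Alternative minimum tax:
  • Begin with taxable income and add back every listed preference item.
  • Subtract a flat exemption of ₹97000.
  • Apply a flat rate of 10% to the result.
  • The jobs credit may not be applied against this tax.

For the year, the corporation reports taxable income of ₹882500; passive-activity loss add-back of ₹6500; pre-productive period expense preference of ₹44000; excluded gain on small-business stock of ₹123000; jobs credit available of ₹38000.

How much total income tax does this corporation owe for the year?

₹164935

Standard income tax:
  ₹454000 × 15% = ₹68100
  ₹269000 × 27% = ₹72630
  ₹159500 × 39% = ₹62205
  → ₹202935
  Less jobs credit ₹38000 → ₹164935

Alternative minimum tax:
  Adjusted income: ₹882500 + ₹6500 + ₹44000 + ₹123000 = ₹1056000
  Less exemption ₹97000 → base ₹959000
  ₹959000 × 10% = ₹95900

₹164935 > ₹95900, so the standard income tax governs.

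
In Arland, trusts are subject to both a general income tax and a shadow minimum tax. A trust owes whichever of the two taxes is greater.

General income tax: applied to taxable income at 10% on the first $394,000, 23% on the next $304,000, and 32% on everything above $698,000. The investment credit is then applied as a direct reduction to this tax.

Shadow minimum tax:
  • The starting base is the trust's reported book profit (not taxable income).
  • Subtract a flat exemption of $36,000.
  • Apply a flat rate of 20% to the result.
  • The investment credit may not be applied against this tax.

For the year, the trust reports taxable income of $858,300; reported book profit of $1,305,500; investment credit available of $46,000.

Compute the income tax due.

General income tax:
  $394,000 × 10% = $39,400
  $304,000 × 23% = $69,920
  $160,300 × 32% = $51,296
  → $160,616
  Less investment credit $46,000 → $114,616

Shadow minimum tax:
  Base (reported book profit): $1,305,500
  Less exemption $36,000 → base $1,269,500
  $1,269,500 × 20% = $253,900

$253,900 > $114,616, so the shadow minimum tax is the binding amount.

$253,900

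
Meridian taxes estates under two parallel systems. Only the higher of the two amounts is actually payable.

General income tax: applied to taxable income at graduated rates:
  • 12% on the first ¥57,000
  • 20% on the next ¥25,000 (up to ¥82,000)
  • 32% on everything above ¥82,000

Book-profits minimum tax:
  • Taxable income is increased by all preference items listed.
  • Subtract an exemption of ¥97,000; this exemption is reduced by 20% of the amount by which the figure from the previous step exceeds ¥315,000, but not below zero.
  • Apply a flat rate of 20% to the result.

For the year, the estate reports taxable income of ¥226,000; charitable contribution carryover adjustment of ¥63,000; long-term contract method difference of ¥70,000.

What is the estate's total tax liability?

General income tax:
  ¥57,000 × 12% = ¥6,840
  ¥25,000 × 20% = ¥5,000
  ¥144,000 × 32% = ¥46,080
  → ¥57,920

Book-profits minimum tax:
  Adjusted income: ¥226,000 + ¥63,000 + ¥70,000 = ¥359,000
  Exemption: ¥97,000 − 20% × (¥359,000 − ¥315,000) = ¥97,000 − ¥8,800 = ¥88,200
  Base: ¥359,000 − ¥88,200 = ¥270,800
  ¥270,800 × 20% = ¥54,160

¥57,920 > ¥54,160, so the general income tax governs.

¥57,920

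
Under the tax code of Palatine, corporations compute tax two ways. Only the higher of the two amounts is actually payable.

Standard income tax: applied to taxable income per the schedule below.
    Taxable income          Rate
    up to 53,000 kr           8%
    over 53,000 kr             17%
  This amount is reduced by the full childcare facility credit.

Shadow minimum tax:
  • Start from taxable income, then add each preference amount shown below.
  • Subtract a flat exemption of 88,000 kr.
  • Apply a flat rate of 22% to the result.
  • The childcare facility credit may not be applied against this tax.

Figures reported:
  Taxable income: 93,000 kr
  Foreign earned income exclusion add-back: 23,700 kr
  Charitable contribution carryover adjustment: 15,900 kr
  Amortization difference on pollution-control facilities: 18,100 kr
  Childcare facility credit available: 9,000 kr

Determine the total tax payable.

Standard income tax:
  53,000 kr × 8% = 4,240 kr
  40,000 kr × 17% = 6,800 kr
  → 11,040 kr
  Less childcare facility credit 9,000 kr → 2,040 kr

Shadow minimum tax:
  Adjusted income: 93,000 kr + 23,700 kr + 15,900 kr + 18,100 kr = 150,700 kr
  Less exemption 88,000 kr → base 62,700 kr
  62,700 kr × 22% = 13,794 kr

13,794 kr > 2,040 kr, so the shadow minimum tax is the binding amount.

13,794 kr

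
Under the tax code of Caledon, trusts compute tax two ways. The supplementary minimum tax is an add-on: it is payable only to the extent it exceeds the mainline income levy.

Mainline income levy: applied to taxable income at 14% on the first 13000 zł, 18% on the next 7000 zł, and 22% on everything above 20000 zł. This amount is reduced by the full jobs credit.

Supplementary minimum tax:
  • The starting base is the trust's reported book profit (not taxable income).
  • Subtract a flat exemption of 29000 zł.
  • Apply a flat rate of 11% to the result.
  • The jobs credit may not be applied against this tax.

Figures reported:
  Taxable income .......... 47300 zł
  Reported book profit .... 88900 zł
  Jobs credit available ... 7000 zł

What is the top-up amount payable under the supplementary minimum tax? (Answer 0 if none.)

Supplementary minimum tax:
  Base (reported book profit): 88900 zł
  Less exemption 29000 zł → base 59900 zł
  59900 zł × 11% = 6589 zł

Mainline income levy:
  13000 zł × 14% = 1820 zł
  7000 zł × 18% = 1260 zł
  27300 zł × 22% = 6006 zł
  → 9086 zł
  Less jobs credit 7000 zł → 2086 zł

Excess of supplementary minimum tax over mainline income levy: 6589 zł − 2086 zł = 4503 zł.

4503 zł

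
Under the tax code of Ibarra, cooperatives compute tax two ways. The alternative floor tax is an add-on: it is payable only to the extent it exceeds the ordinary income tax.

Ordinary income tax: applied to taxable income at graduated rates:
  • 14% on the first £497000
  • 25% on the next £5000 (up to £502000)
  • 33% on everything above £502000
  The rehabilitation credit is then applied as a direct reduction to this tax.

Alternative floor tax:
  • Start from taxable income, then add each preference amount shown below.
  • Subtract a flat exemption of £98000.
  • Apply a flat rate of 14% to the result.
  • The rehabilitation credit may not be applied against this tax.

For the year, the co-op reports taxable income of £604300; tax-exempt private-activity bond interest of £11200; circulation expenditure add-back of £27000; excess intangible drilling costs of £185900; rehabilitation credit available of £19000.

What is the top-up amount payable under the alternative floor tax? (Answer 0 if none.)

Ordinary income tax:
  £497000 × 14% = £69580
  £5000 × 25% = £1250
  £102300 × 33% = £33759
  → £104589
  Less rehabilitation credit £19000 → £85589

Alternative floor tax:
  Adjusted income: £604300 + £11200 + £27000 + £185900 = £828400
  Less exemption £98000 → base £730400
  £730400 × 14% = £102256

Excess of alternative floor tax over ordinary income tax: £102256 − £85589 = £16667.

£16667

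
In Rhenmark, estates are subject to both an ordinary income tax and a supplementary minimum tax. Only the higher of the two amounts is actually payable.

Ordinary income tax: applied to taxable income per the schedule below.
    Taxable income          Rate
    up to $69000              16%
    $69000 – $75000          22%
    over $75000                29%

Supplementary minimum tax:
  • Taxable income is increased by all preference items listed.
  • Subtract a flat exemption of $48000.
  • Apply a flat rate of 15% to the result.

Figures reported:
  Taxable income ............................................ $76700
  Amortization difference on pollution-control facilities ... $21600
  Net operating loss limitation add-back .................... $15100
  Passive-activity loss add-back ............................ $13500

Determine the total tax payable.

Ordinary income tax:
  $69000 × 16% = $11040
  $6000 × 22% = $1320
  $1700 × 29% = $493
  → $12853

Supplementary minimum tax:
  Adjusted income: $76700 + $21600 + $15100 + $13500 = $126900
  Less exemption $48000 → base $78900
  $78900 × 15% = $11835

$12853 > $11835, so the ordinary income tax governs.

$12853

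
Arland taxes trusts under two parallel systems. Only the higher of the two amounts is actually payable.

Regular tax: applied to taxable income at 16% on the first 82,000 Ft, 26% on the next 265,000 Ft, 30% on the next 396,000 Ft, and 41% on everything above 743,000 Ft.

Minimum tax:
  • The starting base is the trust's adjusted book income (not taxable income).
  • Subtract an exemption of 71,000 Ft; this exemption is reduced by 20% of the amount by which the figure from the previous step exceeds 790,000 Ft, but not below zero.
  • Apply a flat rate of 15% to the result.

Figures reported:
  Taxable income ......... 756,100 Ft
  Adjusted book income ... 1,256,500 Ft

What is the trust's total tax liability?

Minimum tax:
  Base (adjusted book income): 1,256,500 Ft
  Exemption: 20% × (1,256,500 Ft − 790,000 Ft) = 93,300 Ft ≥ 71,000 Ft, so the exemption is fully phased out
  Base: 1,256,500 Ft − 0 Ft = 1,256,500 Ft
  1,256,500 Ft × 15% = 188,475 Ft

Regular tax:
  82,000 Ft × 16% = 13,120 Ft
  265,000 Ft × 26% = 68,900 Ft
  396,000 Ft × 30% = 118,800 Ft
  13,100 Ft × 41% = 5,371 Ft
  → 206,191 Ft

206,191 Ft > 188,475 Ft, so the regular tax governs.

206,191 Ft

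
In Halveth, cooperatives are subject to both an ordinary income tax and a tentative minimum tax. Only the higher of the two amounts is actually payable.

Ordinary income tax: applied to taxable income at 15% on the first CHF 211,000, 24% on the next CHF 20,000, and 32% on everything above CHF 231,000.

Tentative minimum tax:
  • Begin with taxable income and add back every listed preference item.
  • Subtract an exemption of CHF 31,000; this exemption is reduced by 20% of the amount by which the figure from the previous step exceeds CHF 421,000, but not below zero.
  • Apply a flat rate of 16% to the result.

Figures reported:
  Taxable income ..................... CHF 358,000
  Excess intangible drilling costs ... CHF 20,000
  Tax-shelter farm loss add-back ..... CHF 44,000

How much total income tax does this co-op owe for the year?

CHF 77,090

Ordinary income tax:
  CHF 211,000 × 15% = CHF 31,650
  CHF 20,000 × 24% = CHF 4,800
  CHF 127,000 × 32% = CHF 40,640
  → CHF 77,090

Tentative minimum tax:
  Adjusted income: CHF 358,000 + CHF 20,000 + CHF 44,000 = CHF 422,000
  Exemption: CHF 31,000 − 20% × (CHF 422,000 − CHF 421,000) = CHF 31,000 − CHF 200 = CHF 30,800
  Base: CHF 422,000 − CHF 30,800 = CHF 391,200
  CHF 391,200 × 16% = CHF 62,592

CHF 77,090 > CHF 62,592, so the ordinary income tax governs.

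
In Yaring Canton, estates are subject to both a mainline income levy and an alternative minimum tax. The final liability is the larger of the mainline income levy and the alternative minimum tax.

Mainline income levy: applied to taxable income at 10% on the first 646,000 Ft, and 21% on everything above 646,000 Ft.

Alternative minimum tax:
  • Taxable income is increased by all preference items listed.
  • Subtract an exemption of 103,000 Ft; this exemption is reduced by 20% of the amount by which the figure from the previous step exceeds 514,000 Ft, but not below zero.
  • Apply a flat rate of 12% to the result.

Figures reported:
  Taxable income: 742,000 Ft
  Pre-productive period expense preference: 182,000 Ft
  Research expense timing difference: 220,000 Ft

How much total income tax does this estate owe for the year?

Mainline income levy:
  646,000 Ft × 10% = 64,600 Ft
  96,000 Ft × 21% = 20,160 Ft
  → 84,760 Ft

Alternative minimum tax:
  Adjusted income: 742,000 Ft + 182,000 Ft + 220,000 Ft = 1,144,000 Ft
  Exemption: 20% × (1,144,000 Ft − 514,000 Ft) = 126,000 Ft ≥ 103,000 Ft, so the exemption is fully phased out
  Base: 1,144,000 Ft − 0 Ft = 1,144,000 Ft
  1,144,000 Ft × 12% = 137,280 Ft

137,280 Ft > 84,760 Ft, so the alternative minimum tax is the binding amount.

137,280 Ft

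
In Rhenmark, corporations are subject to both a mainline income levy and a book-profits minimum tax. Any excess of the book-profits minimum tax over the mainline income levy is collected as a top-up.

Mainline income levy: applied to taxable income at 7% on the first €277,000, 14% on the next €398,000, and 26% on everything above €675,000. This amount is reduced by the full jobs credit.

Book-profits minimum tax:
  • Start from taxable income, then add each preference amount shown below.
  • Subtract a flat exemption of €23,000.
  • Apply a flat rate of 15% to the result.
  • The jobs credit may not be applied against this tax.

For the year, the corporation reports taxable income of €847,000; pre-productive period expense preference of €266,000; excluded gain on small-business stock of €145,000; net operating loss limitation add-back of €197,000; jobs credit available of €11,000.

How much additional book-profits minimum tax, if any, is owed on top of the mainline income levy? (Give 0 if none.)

€105,970

Mainline income levy:
  €277,000 × 7% = €19,390
  €398,000 × 14% = €55,720
  €172,000 × 26% = €44,720
  → €119,830
  Less jobs credit €11,000 → €108,830

Book-profits minimum tax:
  Adjusted income: €847,000 + €266,000 + €145,000 + €197,000 = €1,455,000
  Less exemption €23,000 → base €1,432,000
  €1,432,000 × 15% = €214,800

Excess of book-profits minimum tax over mainline income levy: €214,800 − €108,830 = €105,970.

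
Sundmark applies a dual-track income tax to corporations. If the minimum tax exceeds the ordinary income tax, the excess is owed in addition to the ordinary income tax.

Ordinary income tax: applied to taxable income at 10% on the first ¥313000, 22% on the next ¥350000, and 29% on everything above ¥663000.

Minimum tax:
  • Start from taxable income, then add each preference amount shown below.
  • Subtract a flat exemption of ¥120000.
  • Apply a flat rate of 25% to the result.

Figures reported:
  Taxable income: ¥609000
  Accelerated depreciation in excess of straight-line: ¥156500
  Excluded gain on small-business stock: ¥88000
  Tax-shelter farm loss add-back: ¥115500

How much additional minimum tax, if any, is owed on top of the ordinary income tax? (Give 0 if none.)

¥115830

Ordinary income tax:
  ¥313000 × 10% = ¥31300
  ¥296000 × 22% = ¥65120
  → ¥96420

Minimum tax:
  Adjusted income: ¥609000 + ¥156500 + ¥88000 + ¥115500 = ¥969000
  Less exemption ¥120000 → base ¥849000
  ¥849000 × 25% = ¥212250

Excess of minimum tax over ordinary income tax: ¥212250 − ¥96420 = ¥115830.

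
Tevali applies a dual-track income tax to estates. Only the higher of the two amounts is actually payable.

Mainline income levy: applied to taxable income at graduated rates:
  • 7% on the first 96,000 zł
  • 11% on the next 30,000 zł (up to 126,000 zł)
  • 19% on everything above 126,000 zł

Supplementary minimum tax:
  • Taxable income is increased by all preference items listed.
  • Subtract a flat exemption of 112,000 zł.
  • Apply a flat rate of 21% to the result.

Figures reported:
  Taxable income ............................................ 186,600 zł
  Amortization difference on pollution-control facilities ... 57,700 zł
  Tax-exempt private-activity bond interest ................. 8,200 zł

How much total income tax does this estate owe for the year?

Mainline income levy:
  96,000 zł × 7% = 6,720 zł
  30,000 zł × 11% = 3,300 zł
  60,600 zł × 19% = 11,514 zł
  → 21,534 zł

Supplementary minimum tax:
  Adjusted income: 186,600 zł + 57,700 zł + 8,200 zł = 252,500 zł
  Less exemption 112,000 zł → base 140,500 zł
  140,500 zł × 21% = 29,505 zł

29,505 zł > 21,534 zł, so the supplementary minimum tax is the binding amount.

29,505 zł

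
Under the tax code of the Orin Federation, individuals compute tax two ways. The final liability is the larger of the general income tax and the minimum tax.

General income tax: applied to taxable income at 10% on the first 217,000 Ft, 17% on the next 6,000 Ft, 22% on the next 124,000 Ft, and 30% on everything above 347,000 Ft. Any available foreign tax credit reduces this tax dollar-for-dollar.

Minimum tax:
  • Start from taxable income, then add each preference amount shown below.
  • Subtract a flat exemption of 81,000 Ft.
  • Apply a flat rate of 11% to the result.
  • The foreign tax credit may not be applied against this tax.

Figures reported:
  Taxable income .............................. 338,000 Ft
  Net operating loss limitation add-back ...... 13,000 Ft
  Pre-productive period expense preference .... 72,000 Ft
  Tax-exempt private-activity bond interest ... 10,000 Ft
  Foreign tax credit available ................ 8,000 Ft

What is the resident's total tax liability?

General income tax:
  217,000 Ft × 10% = 21,700 Ft
  6,000 Ft × 17% = 1,020 Ft
  115,000 Ft × 22% = 25,300 Ft
  → 48,020 Ft
  Less foreign tax credit 8,000 Ft → 40,020 Ft

Minimum tax:
  Adjusted income: 338,000 Ft + 13,000 Ft + 72,000 Ft + 10,000 Ft = 433,000 Ft
  Less exemption 81,000 Ft → base 352,000 Ft
  352,000 Ft × 11% = 38,720 Ft

40,020 Ft > 38,720 Ft, so the general income tax governs.

40,020 Ft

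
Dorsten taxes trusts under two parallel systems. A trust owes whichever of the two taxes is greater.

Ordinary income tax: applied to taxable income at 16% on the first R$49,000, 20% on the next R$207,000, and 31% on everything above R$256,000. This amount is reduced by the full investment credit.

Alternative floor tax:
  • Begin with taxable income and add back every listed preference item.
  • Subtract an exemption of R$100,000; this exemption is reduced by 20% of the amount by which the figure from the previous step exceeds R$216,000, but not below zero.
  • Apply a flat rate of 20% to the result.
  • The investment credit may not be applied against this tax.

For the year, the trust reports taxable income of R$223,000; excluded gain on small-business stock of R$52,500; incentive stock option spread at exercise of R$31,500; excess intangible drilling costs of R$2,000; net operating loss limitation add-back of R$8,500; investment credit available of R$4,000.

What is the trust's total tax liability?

R$47,560

Alternative floor tax:
  Adjusted income: R$223,000 + R$52,500 + R$31,500 + R$2,000 + R$8,500 = R$317,500
  Exemption: R$100,000 − 20% × (R$317,500 − R$216,000) = R$100,000 − R$20,300 = R$79,700
  Base: R$317,500 − R$79,700 = R$237,800
  R$237,800 × 20% = R$47,560

Ordinary income tax:
  R$49,000 × 16% = R$7,840
  R$174,000 × 20% = R$34,800
  → R$42,640
  Less investment credit R$4,000 → R$38,640

R$47,560 > R$38,640, so the alternative floor tax is the binding amount.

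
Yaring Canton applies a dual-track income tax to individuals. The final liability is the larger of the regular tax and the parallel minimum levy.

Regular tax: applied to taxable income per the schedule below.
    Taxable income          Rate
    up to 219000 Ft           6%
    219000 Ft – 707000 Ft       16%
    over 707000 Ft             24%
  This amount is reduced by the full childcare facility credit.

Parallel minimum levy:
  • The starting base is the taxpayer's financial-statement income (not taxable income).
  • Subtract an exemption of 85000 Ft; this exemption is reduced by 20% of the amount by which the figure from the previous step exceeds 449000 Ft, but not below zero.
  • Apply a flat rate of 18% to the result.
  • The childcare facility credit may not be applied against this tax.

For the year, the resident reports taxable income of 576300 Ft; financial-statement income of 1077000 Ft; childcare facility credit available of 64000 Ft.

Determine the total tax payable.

193860 Ft

Parallel minimum levy:
  Base (financial-statement income): 1077000 Ft
  Exemption: 20% × (1077000 Ft − 449000 Ft) = 125600 Ft ≥ 85000 Ft, so the exemption is fully phased out
  Base: 1077000 Ft − 0 Ft = 1077000 Ft
  1077000 Ft × 18% = 193860 Ft

Regular tax:
  219000 Ft × 6% = 13140 Ft
  357300 Ft × 16% = 57168 Ft
  → 70308 Ft
  Less childcare facility credit 64000 Ft → 6308 Ft

193860 Ft > 6308 Ft, so the parallel minimum levy is the binding amount.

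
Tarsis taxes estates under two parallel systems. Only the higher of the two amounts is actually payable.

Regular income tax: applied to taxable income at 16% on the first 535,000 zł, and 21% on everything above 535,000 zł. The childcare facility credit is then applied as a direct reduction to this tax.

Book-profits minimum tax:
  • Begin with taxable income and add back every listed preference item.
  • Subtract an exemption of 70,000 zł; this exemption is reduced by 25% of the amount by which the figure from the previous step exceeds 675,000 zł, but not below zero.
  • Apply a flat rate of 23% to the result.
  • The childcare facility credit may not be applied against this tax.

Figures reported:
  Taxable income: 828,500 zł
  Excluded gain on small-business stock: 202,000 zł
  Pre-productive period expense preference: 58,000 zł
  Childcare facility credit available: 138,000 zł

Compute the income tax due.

Book-profits minimum tax:
  Adjusted income: 828,500 zł + 202,000 zł + 58,000 zł = 1,088,500 zł
  Exemption: 25% × (1,088,500 zł − 675,000 zł) = 103,375 zł ≥ 70,000 zł, so the exemption is fully phased out
  Base: 1,088,500 zł − 0 zł = 1,088,500 zł
  1,088,500 zł × 23% = 250,355 zł

Regular income tax:
  535,000 zł × 16% = 85,600 zł
  293,500 zł × 21% = 61,635 zł
  → 147,235 zł
  Less childcare facility credit 138,000 zł → 9,235 zł

250,355 zł > 9,235 zł, so the book-profits minimum tax is the binding amount.

250,355 zł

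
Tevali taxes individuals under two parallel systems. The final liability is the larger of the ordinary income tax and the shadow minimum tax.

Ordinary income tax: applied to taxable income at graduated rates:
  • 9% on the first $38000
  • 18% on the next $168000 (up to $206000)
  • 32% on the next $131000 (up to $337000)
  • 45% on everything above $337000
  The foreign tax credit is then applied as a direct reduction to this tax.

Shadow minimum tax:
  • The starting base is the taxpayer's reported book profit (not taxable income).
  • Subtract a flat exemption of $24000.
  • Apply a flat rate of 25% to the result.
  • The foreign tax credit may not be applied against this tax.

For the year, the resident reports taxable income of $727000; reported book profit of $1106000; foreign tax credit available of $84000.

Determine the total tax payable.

Shadow minimum tax:
  Base (reported book profit): $1106000
  Less exemption $24000 → base $1082000
  $1082000 × 25% = $270500

Ordinary income tax:
  $38000 × 9% = $3420
  $168000 × 18% = $30240
  $131000 × 32% = $41920
  $390000 × 45% = $175500
  → $251080
  Less foreign tax credit $84000 → $167080

$270500 > $167080, so the shadow minimum tax is the binding amount.

$270500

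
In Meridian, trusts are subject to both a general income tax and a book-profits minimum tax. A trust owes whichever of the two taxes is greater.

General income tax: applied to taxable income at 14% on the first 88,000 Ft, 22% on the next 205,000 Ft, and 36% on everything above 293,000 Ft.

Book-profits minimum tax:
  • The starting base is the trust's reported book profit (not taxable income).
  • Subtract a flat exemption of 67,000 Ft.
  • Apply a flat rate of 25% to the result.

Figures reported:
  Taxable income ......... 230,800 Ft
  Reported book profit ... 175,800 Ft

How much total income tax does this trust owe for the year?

Book-profits minimum tax:
  Base (reported book profit): 175,800 Ft
  Less exemption 67,000 Ft → base 108,800 Ft
  108,800 Ft × 25% = 27,200 Ft

General income tax:
  88,000 Ft × 14% = 12,320 Ft
  142,800 Ft × 22% = 31,416 Ft
  → 43,736 Ft

43,736 Ft > 27,200 Ft, so the general income tax governs.

43,736 Ft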